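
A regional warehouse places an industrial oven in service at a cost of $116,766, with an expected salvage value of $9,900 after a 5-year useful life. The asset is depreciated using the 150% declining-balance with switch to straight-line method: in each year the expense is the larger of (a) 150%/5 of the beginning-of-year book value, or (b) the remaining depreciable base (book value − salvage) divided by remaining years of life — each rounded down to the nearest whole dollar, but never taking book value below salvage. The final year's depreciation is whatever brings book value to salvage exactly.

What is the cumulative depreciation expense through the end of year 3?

$76,714

Depreciable base = $116,766 − $9,900 = $106,866.
Year 1: DB = ⌊$116,766 × 150%/5⌋ = $35,029; SL = ⌊$106,866/5⌋ = $21,373 → take DB $35,029. Book value $81,737.
Year 2: DB = ⌊$81,737 × 150%/5⌋ = $24,521; SL = ⌊$71,837/4⌋ = $17,959 → take DB $24,521. Book value $57,216.
Year 3: DB = ⌊$57,216 × 150%/5⌋ = $17,164; SL = ⌊$47,316/3⌋ = $15,772 → take DB $17,164. Book value $40,052.
Accumulated through year 3 = $116,766 − $40,052 = $76,714.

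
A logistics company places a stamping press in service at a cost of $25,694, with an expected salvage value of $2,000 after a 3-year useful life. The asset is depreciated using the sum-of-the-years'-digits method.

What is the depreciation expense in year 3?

Depreciable base = $25,694 − $2,000 = $23,694.
Sum of the years' digits = 3+2+1 = 6.
Year 1: $23,694 × 3/6 = $11,847. Book value $13,847.
Year 2: $23,694 × 2/6 = $7,898. Book value $5,949.
Year 3: $23,694 × 1/6 = $3,949. Book value $2,000.

$3,949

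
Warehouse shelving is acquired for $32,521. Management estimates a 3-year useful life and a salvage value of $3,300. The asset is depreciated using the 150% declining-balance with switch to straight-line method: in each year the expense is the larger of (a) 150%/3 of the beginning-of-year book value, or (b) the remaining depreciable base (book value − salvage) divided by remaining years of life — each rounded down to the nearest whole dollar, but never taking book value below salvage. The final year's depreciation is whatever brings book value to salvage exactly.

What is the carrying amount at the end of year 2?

$8,131

Depreciable base = $32,521 − $3,300 = $29,221.
Year 1: DB = ⌊$32,521 × 150%/3⌋ = $16,260; SL = ⌊$29,221/3⌋ = $9,740 → take DB $16,260. Book value $16,261.
Year 2: DB = ⌊$16,261 × 150%/3⌋ = $8,130; SL = ⌊$12,961/2⌋ = $6,480 → take DB $8,130. Book value $8,131.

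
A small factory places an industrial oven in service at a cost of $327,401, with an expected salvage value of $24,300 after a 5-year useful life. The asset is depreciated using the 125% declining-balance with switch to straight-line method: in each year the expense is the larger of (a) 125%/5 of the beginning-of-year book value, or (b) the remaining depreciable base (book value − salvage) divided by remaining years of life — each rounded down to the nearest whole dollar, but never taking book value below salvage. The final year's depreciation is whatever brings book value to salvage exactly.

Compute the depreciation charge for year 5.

Depreciable base = $327,401 − $24,300 = $303,101.
Year 1: DB = ⌊$327,401 × 125%/5⌋ = $81,850; SL = ⌊$303,101/5⌋ = $60,620 → take DB $81,850. Book value $245,551.
Year 2: DB = ⌊$245,551 × 125%/5⌋ = $61,387; SL = ⌊$221,251/4⌋ = $55,312 → take DB $61,387. Book value $184,164.
Year 3: DB = ⌊$184,164 × 125%/5⌋ = $46,041; SL = ⌊$159,864/3⌋ = $53,288 → take SL $53,288. Book value $130,876.
Year 4: DB = ⌊$130,876 × 125%/5⌋ = $32,719; SL = ⌊$106,576/2⌋ = $53,288 → take SL $53,288. Book value $77,588.
Year 5 (final): $77,588 − $24,300 = $53,288. Book value $24,300.

$53,288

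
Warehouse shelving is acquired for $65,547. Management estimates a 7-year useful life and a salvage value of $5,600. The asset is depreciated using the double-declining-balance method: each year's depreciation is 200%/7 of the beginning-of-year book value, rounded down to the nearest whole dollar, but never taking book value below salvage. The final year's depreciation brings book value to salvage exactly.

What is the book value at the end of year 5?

Depreciable base = $65,547 − $5,600 = $59,947.
Year 1: ⌊$65,547 × 200%/7⌋ = $18,727. Book value $46,820.
Year 2: ⌊$46,820 × 200%/7⌋ = $13,377. Book value $33,443.
Year 3: ⌊$33,443 × 200%/7⌋ = $9,555. Book value $23,888.
Year 4: ⌊$23,888 × 200%/7⌋ = $6,825. Book value $17,063.
Year 5: ⌊$17,063 × 200%/7⌋ = $4,875. Book value $12,188.

$12,188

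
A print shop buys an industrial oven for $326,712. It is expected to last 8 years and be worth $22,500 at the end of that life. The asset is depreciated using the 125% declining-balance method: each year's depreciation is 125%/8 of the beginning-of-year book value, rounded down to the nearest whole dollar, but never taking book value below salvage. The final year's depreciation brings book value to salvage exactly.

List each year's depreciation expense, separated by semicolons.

Depreciable base = $326,712 − $22,500 = $304,212.
Year 1: ⌊$326,712 × 125%/8⌋ = $51,048. Book value $275,664.
Year 2: ⌊$275,664 × 125%/8⌋ = $43,072. Book value $232,592.
Year 3: ⌊$232,592 × 125%/8⌋ = $36,342. Book value $196,250.
Year 4: ⌊$196,250 × 125%/8⌋ = $30,664. Book value $165,586.
Year 5: ⌊$165,586 × 125%/8⌋ = $25,872. Book value $139,714.
Year 6: ⌊$139,714 × 125%/8⌋ = $21,830. Book value $117,884.
Year 7: ⌊$117,884 × 125%/8⌋ = $18,419. Book value $99,465.
Year 8 (final): $99,465 − $22,500 = $76,965. Book value $22,500.

$51,048; $43,072; $36,342; $30,664; $25,872; $21,830; $18,419; $76,965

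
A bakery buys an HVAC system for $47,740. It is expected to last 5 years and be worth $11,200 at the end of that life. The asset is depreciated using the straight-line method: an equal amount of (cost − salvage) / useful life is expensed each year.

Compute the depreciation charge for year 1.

$7,308

Depreciable base = $47,740 − $11,200 = $36,540.
Annual expense = $36,540 / 5 = $7,308.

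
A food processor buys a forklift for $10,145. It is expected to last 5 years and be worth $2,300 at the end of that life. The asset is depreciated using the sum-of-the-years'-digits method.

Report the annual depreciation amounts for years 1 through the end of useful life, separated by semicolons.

Depreciable base = $10,145 − $2,300 = $7,845.
Sum of the years' digits = 5+4+3+2+1 = 15.
Year 1: $7,845 × 5/15 = $2,615. Book value $7,530.
Year 2: $7,845 × 4/15 = $2,092. Book value $5,438.
Year 3: $7,845 × 3/15 = $1,569. Book value $3,869.
Year 4: $7,845 × 2/15 = $1,046. Book value $2,823.
Year 5: $7,845 × 1/15 = $523. Book value $2,300.

$2,615; $2,092; $1,569; $1,046; $523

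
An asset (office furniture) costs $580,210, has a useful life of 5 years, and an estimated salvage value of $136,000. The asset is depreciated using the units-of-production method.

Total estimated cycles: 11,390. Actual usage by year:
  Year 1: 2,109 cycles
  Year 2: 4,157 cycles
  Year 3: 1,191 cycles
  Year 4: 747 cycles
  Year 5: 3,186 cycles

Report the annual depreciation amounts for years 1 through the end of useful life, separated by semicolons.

Depreciable base = $580,210 − $136,000 = $444,210.
Rate = $444,210 / 11,390 cycles = $39 per cycle.
Year 1: 2,109 × $39 = $82,251. Book value $497,959.
Year 2: 4,157 × $39 = $162,123. Book value $335,836.
Year 3: 1,191 × $39 = $46,449. Book value $289,387.
Year 4: 747 × $39 = $29,133. Book value $260,254.
Year 5: 3,186 × $39 = $124,254. Book value $136,000.

$82,251; $162,123; $46,449; $29,133; $124,254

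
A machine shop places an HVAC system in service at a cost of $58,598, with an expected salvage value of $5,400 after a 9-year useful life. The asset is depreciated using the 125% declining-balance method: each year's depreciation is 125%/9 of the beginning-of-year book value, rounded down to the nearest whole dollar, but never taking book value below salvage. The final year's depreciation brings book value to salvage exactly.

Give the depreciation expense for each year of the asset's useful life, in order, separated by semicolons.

$8,138; $7,008; $6,035; $5,196; $4,475; $3,853; $3,318; $2,857; $12,318

Depreciable base = $58,598 − $5,400 = $53,198.
Year 1: ⌊$58,598 × 125%/9⌋ = $8,138. Book value $50,460.
Year 2: ⌊$50,460 × 125%/9⌋ = $7,008. Book value $43,452.
Year 3: ⌊$43,452 × 125%/9⌋ = $6,035. Book value $37,417.
Year 4: ⌊$37,417 × 125%/9⌋ = $5,196. Book value $32,221.
Year 5: ⌊$32,221 × 125%/9⌋ = $4,475. Book value $27,746.
Year 6: ⌊$27,746 × 125%/9⌋ = $3,853. Book value $23,893.
Year 7: ⌊$23,893 × 125%/9⌋ = $3,318. Book value $20,575.
Year 8: ⌊$20,575 × 125%/9⌋ = $2,857. Book value $17,718.
Year 9 (final): $17,718 − $5,400 = $12,318. Book value $5,400.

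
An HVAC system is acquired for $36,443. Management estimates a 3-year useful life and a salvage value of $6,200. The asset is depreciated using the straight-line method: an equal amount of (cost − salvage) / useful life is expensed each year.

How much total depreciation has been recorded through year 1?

$10,081

Depreciable base = $36,443 − $6,200 = $30,243.
Annual expense = $30,243 / 3 = $10,081.
End of year 1: book value $26,362.
Accumulated through year 1 = $36,443 − $26,362 = $10,081.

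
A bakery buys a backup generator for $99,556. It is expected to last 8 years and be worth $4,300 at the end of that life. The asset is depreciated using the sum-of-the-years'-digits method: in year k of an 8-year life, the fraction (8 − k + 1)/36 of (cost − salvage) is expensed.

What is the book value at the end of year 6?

Depreciable base = $99,556 − $4,300 = $95,256.
Sum of the years' digits = 8+7+6+5+4+3+2+1 = 36.
Year 1: $95,256 × 8/36 = $21,168. Book value $78,388.
Year 2: $95,256 × 7/36 = $18,522. Book value $59,866.
Year 3: $95,256 × 6/36 = $15,876. Book value $43,990.
Year 4: $95,256 × 5/36 = $13,230. Book value $30,760.
Year 5: $95,256 × 4/36 = $10,584. Book value $20,176.
Year 6: $95,256 × 3/36 = $7,938. Book value $12,238.

$12,238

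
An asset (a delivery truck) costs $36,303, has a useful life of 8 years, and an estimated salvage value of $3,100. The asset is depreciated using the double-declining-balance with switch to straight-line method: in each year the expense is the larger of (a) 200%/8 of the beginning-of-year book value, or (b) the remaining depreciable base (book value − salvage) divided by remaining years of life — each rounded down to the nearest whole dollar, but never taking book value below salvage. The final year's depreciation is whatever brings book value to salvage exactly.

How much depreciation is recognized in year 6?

$2,154

Depreciable base = $36,303 − $3,100 = $33,203.
Year 1: DB = ⌊$36,303 × 200%/8⌋ = $9,075; SL = ⌊$33,203/8⌋ = $4,150 → take DB $9,075. Book value $27,228.
Year 2: DB = ⌊$27,228 × 200%/8⌋ = $6,807; SL = ⌊$24,128/7⌋ = $3,446 → take DB $6,807. Book value $20,421.
Year 3: DB = ⌊$20,421 × 200%/8⌋ = $5,105; SL = ⌊$17,321/6⌋ = $2,886 → take DB $5,105. Book value $15,316.
Year 4: DB = ⌊$15,316 × 200%/8⌋ = $3,829; SL = ⌊$12,216/5⌋ = $2,443 → take DB $3,829. Book value $11,487.
Year 5: DB = ⌊$11,487 × 200%/8⌋ = $2,871; SL = ⌊$8,387/4⌋ = $2,096 → take DB $2,871. Book value $8,616.
Year 6: DB = ⌊$8,616 × 200%/8⌋ = $2,154; SL = ⌊$5,516/3⌋ = $1,838 → take DB $2,154. Book value $6,462.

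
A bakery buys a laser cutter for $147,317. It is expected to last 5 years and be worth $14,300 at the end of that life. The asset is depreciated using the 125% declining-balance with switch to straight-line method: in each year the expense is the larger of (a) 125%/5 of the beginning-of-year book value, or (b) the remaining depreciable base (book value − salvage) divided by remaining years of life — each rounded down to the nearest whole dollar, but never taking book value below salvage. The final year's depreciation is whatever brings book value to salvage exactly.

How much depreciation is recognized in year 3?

$22,855

Depreciable base = $147,317 − $14,300 = $133,017.
Year 1: DB = ⌊$147,317 × 125%/5⌋ = $36,829; SL = ⌊$133,017/5⌋ = $26,603 → take DB $36,829. Book value $110,488.
Year 2: DB = ⌊$110,488 × 125%/5⌋ = $27,622; SL = ⌊$96,188/4⌋ = $24,047 → take DB $27,622. Book value $82,866.
Year 3: DB = ⌊$82,866 × 125%/5⌋ = $20,716; SL = ⌊$68,566/3⌋ = $22,855 → take SL $22,855. Book value $60,011.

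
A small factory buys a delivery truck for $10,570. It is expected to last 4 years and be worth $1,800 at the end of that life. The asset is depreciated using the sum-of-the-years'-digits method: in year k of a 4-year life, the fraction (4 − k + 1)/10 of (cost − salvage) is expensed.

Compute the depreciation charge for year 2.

Depreciable base = $10,570 − $1,800 = $8,770.
Sum of the years' digits = 4+3+2+1 = 10.
Year 1: $8,770 × 4/10 = $3,508. Book value $7,062.
Year 2: $8,770 × 3/10 = $2,631. Book value $4,431.

$2,631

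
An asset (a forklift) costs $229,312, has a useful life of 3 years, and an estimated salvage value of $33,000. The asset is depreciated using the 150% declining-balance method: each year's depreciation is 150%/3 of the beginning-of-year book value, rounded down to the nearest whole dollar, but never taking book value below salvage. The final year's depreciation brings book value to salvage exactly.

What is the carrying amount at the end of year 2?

Depreciable base = $229,312 − $33,000 = $196,312.
Year 1: ⌊$229,312 × 150%/3⌋ = $114,656. Book value $114,656.
Year 2: ⌊$114,656 × 150%/3⌋ = $57,328. Book value $57,328.

$57,328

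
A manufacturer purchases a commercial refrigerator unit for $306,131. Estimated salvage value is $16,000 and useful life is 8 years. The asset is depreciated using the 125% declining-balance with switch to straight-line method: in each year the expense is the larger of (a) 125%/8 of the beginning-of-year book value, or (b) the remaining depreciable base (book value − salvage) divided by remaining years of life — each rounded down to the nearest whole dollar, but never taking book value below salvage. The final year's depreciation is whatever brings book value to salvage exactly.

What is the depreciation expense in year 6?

$33,577

Depreciable base = $306,131 − $16,000 = $290,131.
Year 1: DB = ⌊$306,131 × 125%/8⌋ = $47,832; SL = ⌊$290,131/8⌋ = $36,266 → take DB $47,832. Book value $258,299.
Year 2: DB = ⌊$258,299 × 125%/8⌋ = $40,359; SL = ⌊$242,299/7⌋ = $34,614 → take DB $40,359. Book value $217,940.
Year 3: DB = ⌊$217,940 × 125%/8⌋ = $34,053; SL = ⌊$201,940/6⌋ = $33,656 → take DB $34,053. Book value $183,887.
Year 4: DB = ⌊$183,887 × 125%/8⌋ = $28,732; SL = ⌊$167,887/5⌋ = $33,577 → take SL $33,577. Book value $150,310.
Year 5: DB = ⌊$150,310 × 125%/8⌋ = $23,485; SL = ⌊$134,310/4⌋ = $33,577 → take SL $33,577. Book value $116,733.
Year 6: DB = ⌊$116,733 × 125%/8⌋ = $18,239; SL = ⌊$100,733/3⌋ = $33,577 → take SL $33,577. Book value $83,156.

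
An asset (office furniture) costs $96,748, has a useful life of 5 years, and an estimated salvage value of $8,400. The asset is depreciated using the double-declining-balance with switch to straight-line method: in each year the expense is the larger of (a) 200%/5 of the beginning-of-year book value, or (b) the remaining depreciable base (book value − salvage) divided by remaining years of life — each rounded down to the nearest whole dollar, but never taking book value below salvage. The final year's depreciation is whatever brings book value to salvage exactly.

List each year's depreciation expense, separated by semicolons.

Depreciable base = $96,748 − $8,400 = $88,348.
Year 1: DB = ⌊$96,748 × 200%/5⌋ = $38,699; SL = ⌊$88,348/5⌋ = $17,669 → take DB $38,699. Book value $58,049.
Year 2: DB = ⌊$58,049 × 200%/5⌋ = $23,219; SL = ⌊$49,649/4⌋ = $12,412 → take DB $23,219. Book value $34,830.
Year 3: DB = ⌊$34,830 × 200%/5⌋ = $13,932; SL = ⌊$26,430/3⌋ = $8,810 → take DB $13,932. Book value $20,898.
Year 4: DB = ⌊$20,898 × 200%/5⌋ = $8,359; SL = ⌊$12,498/2⌋ = $6,249 → take DB $8,359. Book value $12,539.
Year 5 (final): $12,539 − $8,400 = $4,139. Book value $8,400.

$38,699; $23,219; $13,932; $8,359; $4,139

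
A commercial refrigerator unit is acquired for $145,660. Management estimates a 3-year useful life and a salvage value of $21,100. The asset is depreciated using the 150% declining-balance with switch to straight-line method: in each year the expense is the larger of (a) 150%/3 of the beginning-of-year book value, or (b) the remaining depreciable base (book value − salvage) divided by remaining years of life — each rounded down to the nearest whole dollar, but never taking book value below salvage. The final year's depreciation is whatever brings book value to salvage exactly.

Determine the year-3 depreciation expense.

Depreciable base = $145,660 − $21,100 = $124,560.
Year 1: DB = ⌊$145,660 × 150%/3⌋ = $72,830; SL = ⌊$124,560/3⌋ = $41,520 → take DB $72,830. Book value $72,830.
Year 2: DB = ⌊$72,830 × 150%/3⌋ = $36,415; SL = ⌊$51,730/2⌋ = $25,865 → take DB $36,415. Book value $36,415.
Year 3 (final): $36,415 − $21,100 = $15,315. Book value $21,100.

$15,315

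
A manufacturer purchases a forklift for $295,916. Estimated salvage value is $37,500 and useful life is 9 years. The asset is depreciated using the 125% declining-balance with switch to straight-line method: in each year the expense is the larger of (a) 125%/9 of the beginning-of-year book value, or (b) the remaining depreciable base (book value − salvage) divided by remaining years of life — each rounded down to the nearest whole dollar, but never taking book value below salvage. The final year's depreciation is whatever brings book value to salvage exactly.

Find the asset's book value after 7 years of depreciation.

Depreciable base = $295,916 − $37,500 = $258,416.
Year 1: DB = ⌊$295,916 × 125%/9⌋ = $41,099; SL = ⌊$258,416/9⌋ = $28,712 → take DB $41,099. Book value $254,817.
Year 2: DB = ⌊$254,817 × 125%/9⌋ = $35,391; SL = ⌊$217,317/8⌋ = $27,164 → take DB $35,391. Book value $219,426.
Year 3: DB = ⌊$219,426 × 125%/9⌋ = $30,475; SL = ⌊$181,926/7⌋ = $25,989 → take DB $30,475. Book value $188,951.
Year 4: DB = ⌊$188,951 × 125%/9⌋ = $26,243; SL = ⌊$151,451/6⌋ = $25,241 → take DB $26,243. Book value $162,708.
Year 5: DB = ⌊$162,708 × 125%/9⌋ = $22,598; SL = ⌊$125,208/5⌋ = $25,041 → take SL $25,041. Book value $137,667.
Year 6: DB = ⌊$137,667 × 125%/9⌋ = $19,120; SL = ⌊$100,167/4⌋ = $25,041 → take SL $25,041. Book value $112,626.
Year 7: DB = ⌊$112,626 × 125%/9⌋ = $15,642; SL = ⌊$75,126/3⌋ = $25,042 → take SL $25,042. Book value $87,584.

$87,584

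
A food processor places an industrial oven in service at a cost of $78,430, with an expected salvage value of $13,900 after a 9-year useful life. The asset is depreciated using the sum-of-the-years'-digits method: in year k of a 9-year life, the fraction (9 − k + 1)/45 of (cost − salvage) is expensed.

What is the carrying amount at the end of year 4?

$35,410

Depreciable base = $78,430 − $13,900 = $64,530.
Sum of the years' digits = 9+8+7+6+5+4+3+2+1 = 45.
Year 1: $64,530 × 9/45 = $12,906. Book value $65,524.
Year 2: $64,530 × 8/45 = $11,472. Book value $54,052.
Year 3: $64,530 × 7/45 = $10,038. Book value $44,014.
Year 4: $64,530 × 6/45 = $8,604. Book value $35,410.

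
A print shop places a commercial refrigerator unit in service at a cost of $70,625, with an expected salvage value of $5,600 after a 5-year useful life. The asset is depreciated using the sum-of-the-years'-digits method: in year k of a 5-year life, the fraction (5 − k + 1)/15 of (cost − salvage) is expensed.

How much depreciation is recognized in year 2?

$17,340

Depreciable base = $70,625 − $5,600 = $65,025.
Sum of the years' digits = 5+4+3+2+1 = 15.
Year 1: $65,025 × 5/15 = $21,675. Book value $48,950.
Year 2: $65,025 × 4/15 = $17,340. Book value $31,610.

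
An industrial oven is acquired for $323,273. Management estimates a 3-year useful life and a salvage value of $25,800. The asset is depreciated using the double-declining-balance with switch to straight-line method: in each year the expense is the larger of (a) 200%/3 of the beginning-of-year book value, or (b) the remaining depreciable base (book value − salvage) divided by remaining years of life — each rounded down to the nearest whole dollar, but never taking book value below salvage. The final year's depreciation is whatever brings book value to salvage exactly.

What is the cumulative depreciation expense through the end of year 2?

Depreciable base = $323,273 − $25,800 = $297,473.
Year 1: DB = ⌊$323,273 × 200%/3⌋ = $215,515; SL = ⌊$297,473/3⌋ = $99,157 → take DB $215,515. Book value $107,758.
Year 2: DB = ⌊$107,758 × 200%/3⌋ = $71,838; SL = ⌊$81,958/2⌋ = $40,979 → take DB $71,838. Book value $35,920.
Accumulated through year 2 = $323,273 − $35,920 = $287,353.

$287,353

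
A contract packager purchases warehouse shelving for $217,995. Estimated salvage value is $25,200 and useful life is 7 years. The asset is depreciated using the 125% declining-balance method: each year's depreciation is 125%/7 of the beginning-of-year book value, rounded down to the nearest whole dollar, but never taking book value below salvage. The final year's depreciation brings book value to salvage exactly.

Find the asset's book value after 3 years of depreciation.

$120,826

Depreciable base = $217,995 − $25,200 = $192,795.
Year 1: ⌊$217,995 × 125%/7⌋ = $38,927. Book value $179,068.
Year 2: ⌊$179,068 × 125%/7⌋ = $31,976. Book value $147,092.
Year 3: ⌊$147,092 × 125%/7⌋ = $26,266. Book value $120,826.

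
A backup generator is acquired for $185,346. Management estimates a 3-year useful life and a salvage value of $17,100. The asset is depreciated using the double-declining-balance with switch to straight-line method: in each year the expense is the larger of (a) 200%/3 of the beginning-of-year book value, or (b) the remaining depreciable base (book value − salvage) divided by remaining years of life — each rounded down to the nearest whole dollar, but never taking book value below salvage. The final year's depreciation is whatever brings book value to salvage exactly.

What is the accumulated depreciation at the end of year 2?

Depreciable base = $185,346 − $17,100 = $168,246.
Year 1: DB = ⌊$185,346 × 200%/3⌋ = $123,564; SL = ⌊$168,246/3⌋ = $56,082 → take DB $123,564. Book value $61,782.
Year 2: DB = ⌊$61,782 × 200%/3⌋ = $41,188; SL = ⌊$44,682/2⌋ = $22,341 → take DB $41,188. Book value $20,594.
Accumulated through year 2 = $185,346 − $20,594 = $164,752.

$164,752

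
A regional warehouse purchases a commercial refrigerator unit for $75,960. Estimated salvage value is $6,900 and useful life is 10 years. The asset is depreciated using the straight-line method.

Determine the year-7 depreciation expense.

Depreciable base = $75,960 − $6,900 = $69,060.
Annual expense = $69,060 / 10 = $6,906.

$6,906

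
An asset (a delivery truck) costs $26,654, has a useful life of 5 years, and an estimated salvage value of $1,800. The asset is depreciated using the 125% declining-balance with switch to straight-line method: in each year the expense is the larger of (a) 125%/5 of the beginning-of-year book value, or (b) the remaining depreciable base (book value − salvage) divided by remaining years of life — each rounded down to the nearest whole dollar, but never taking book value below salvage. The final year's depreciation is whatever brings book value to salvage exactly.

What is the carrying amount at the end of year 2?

Depreciable base = $26,654 − $1,800 = $24,854.
Year 1: DB = ⌊$26,654 × 125%/5⌋ = $6,663; SL = ⌊$24,854/5⌋ = $4,970 → take DB $6,663. Book value $19,991.
Year 2: DB = ⌊$19,991 × 125%/5⌋ = $4,997; SL = ⌊$18,191/4⌋ = $4,547 → take DB $4,997. Book value $14,994.

$14,994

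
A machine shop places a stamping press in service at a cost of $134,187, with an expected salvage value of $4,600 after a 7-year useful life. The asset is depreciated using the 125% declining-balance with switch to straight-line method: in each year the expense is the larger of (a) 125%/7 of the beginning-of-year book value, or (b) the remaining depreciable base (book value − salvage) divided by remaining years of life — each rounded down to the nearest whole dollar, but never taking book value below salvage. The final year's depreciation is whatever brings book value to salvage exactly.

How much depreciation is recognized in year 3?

$17,188

Depreciable base = $134,187 − $4,600 = $129,587.
Year 1: DB = ⌊$134,187 × 125%/7⌋ = $23,961; SL = ⌊$129,587/7⌋ = $18,512 → take DB $23,961. Book value $110,226.
Year 2: DB = ⌊$110,226 × 125%/7⌋ = $19,683; SL = ⌊$105,626/6⌋ = $17,604 → take DB $19,683. Book value $90,543.
Year 3: DB = ⌊$90,543 × 125%/7⌋ = $16,168; SL = ⌊$85,943/5⌋ = $17,188 → take SL $17,188. Book value $73,355.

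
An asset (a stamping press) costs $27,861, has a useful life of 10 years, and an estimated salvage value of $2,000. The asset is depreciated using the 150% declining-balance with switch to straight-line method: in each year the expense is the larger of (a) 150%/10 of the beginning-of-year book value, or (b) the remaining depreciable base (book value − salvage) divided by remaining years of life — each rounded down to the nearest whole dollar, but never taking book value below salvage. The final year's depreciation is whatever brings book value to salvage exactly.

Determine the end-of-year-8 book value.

Depreciable base = $27,861 − $2,000 = $25,861.
Year 1: DB = ⌊$27,861 × 150%/10⌋ = $4,179; SL = ⌊$25,861/10⌋ = $2,586 → take DB $4,179. Book value $23,682.
Year 2: DB = ⌊$23,682 × 150%/10⌋ = $3,552; SL = ⌊$21,682/9⌋ = $2,409 → take DB $3,552. Book value $20,130.
Year 3: DB = ⌊$20,130 × 150%/10⌋ = $3,019; SL = ⌊$18,130/8⌋ = $2,266 → take DB $3,019. Book value $17,111.
Year 4: DB = ⌊$17,111 × 150%/10⌋ = $2,566; SL = ⌊$15,111/7⌋ = $2,158 → take DB $2,566. Book value $14,545.
Year 5: DB = ⌊$14,545 × 150%/10⌋ = $2,181; SL = ⌊$12,545/6⌋ = $2,090 → take DB $2,181. Book value $12,364.
Year 6: DB = ⌊$12,364 × 150%/10⌋ = $1,854; SL = ⌊$10,364/5⌋ = $2,072 → take SL $2,072. Book value $10,292.
Year 7: DB = ⌊$10,292 × 150%/10⌋ = $1,543; SL = ⌊$8,292/4⌋ = $2,073 → take SL $2,073. Book value $8,219.
Year 8: DB = ⌊$8,219 × 150%/10⌋ = $1,232; SL = ⌊$6,219/3⌋ = $2,073 → take SL $2,073. Book value $6,146.

$6,146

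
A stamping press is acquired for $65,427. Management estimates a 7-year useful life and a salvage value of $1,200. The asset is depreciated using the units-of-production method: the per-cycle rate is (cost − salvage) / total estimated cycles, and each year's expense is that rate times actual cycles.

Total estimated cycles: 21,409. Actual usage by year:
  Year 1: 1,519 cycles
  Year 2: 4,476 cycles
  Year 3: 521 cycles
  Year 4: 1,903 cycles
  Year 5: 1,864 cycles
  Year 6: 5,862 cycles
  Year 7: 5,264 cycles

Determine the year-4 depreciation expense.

$5,709

Depreciable base = $65,427 − $1,200 = $64,227.
Rate = $64,227 / 21,409 cycles = $3 per cycle.
Year 1: 1,519 × $3 = $4,557. Book value $60,870.
Year 2: 4,476 × $3 = $13,428. Book value $47,442.
Year 3: 521 × $3 = $1,563. Book value $45,879.
Year 4: 1,903 × $3 = $5,709. Book value $40,170.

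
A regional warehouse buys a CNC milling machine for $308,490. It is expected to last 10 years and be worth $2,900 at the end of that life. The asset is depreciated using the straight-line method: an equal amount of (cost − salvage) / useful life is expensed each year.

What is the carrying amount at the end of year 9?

Depreciable base = $308,490 − $2,900 = $305,590.
Annual expense = $305,590 / 10 = $30,559.
End of year 1: book value $277,931.
End of year 2: book value $247,372.
End of year 3: book value $216,813.
End of year 4: book value $186,254.
End of year 5: book value $155,695.
End of year 6: book value $125,136.
End of year 7: book value $94,577.
End of year 8: book value $64,018.
End of year 9: book value $33,459.

$33,459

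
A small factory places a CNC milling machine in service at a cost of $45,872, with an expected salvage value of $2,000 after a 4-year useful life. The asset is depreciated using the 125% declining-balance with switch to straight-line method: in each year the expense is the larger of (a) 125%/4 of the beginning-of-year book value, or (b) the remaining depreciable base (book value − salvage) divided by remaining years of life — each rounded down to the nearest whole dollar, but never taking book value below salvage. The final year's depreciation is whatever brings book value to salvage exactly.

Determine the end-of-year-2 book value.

$21,682

Depreciable base = $45,872 − $2,000 = $43,872.
Year 1: DB = ⌊$45,872 × 125%/4⌋ = $14,335; SL = ⌊$43,872/4⌋ = $10,968 → take DB $14,335. Book value $31,537.
Year 2: DB = ⌊$31,537 × 125%/4⌋ = $9,855; SL = ⌊$29,537/3⌋ = $9,845 → take DB $9,855. Book value $21,682.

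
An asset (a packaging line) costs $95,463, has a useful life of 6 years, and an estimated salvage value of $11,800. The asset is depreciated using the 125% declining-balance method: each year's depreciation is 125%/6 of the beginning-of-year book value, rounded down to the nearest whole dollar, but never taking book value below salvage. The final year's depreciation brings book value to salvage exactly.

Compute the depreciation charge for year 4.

Depreciable base = $95,463 − $11,800 = $83,663.
Year 1: ⌊$95,463 × 125%/6⌋ = $19,888. Book value $75,575.
Year 2: ⌊$75,575 × 125%/6⌋ = $15,744. Book value $59,831.
Year 3: ⌊$59,831 × 125%/6⌋ = $12,464. Book value $47,367.
Year 4: ⌊$47,367 × 125%/6⌋ = $9,868. Book value $37,499.

$9,868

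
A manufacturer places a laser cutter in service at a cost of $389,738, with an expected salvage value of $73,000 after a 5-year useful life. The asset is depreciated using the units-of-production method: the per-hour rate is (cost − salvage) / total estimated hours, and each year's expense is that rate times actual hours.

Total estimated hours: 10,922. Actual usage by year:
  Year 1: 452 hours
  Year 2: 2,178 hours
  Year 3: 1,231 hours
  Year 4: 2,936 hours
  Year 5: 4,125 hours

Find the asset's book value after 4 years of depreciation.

Depreciable base = $389,738 − $73,000 = $316,738.
Rate = $316,738 / 10,922 hours = $29 per hour.
Year 1: 452 × $29 = $13,108. Book value $376,630.
Year 2: 2,178 × $29 = $63,162. Book value $313,468.
Year 3: 1,231 × $29 = $35,699. Book value $277,769.
Year 4: 2,936 × $29 = $85,144. Book value $192,625.

$192,625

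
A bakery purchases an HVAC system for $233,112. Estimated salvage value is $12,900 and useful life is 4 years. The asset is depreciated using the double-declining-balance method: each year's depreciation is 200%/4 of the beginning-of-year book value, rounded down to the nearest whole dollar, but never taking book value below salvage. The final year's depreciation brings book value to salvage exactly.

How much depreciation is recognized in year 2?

$58,278

Depreciable base = $233,112 − $12,900 = $220,212.
Year 1: ⌊$233,112 × 200%/4⌋ = $116,556. Book value $116,556.
Year 2: ⌊$116,556 × 200%/4⌋ = $58,278. Book value $58,278.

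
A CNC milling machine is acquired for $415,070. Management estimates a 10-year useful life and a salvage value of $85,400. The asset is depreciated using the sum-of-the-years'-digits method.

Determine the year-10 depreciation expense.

Depreciable base = $415,070 − $85,400 = $329,670.
Sum of the years' digits = 10+9+8+7+6+5+4+3+2+1 = 55.
Year 1: $329,670 × 10/55 = $59,940. Book value $355,130.
Year 2: $329,670 × 9/55 = $53,946. Book value $301,184.
Year 3: $329,670 × 8/55 = $47,952. Book value $253,232.
Year 4: $329,670 × 7/55 = $41,958. Book value $211,274.
Year 5: $329,670 × 6/55 = $35,964. Book value $175,310.
Year 6: $329,670 × 5/55 = $29,970. Book value $145,340.
Year 7: $329,670 × 4/55 = $23,976. Book value $121,364.
Year 8: $329,670 × 3/55 = $17,982. Book value $103,382.
Year 9: $329,670 × 2/55 = $11,988. Book value $91,394.
Year 10: $329,670 × 1/55 = $5,994. Book value $85,400.

$5,994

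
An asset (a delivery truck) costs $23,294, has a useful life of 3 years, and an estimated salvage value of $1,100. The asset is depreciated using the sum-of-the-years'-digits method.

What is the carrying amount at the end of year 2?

$4,799

Depreciable base = $23,294 − $1,100 = $22,194.
Sum of the years' digits = 3+2+1 = 6.
Year 1: $22,194 × 3/6 = $11,097. Book value $12,197.
Year 2: $22,194 × 2/6 = $7,398. Book value $4,799.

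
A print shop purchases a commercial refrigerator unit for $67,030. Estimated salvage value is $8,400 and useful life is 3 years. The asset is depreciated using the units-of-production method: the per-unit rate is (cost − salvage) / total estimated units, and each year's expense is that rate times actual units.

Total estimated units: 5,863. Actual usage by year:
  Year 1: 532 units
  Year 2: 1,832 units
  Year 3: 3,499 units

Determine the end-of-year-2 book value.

$43,390

Depreciable base = $67,030 − $8,400 = $58,630.
Rate = $58,630 / 5,863 units = $10 per unit.
Year 1: 532 × $10 = $5,320. Book value $61,710.
Year 2: 1,832 × $10 = $18,320. Book value $43,390.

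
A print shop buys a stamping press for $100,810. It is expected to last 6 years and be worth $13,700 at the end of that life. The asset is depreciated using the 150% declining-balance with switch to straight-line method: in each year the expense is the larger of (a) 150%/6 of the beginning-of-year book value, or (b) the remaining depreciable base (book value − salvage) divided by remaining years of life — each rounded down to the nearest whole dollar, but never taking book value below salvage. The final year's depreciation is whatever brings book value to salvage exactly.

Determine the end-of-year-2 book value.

Depreciable base = $100,810 − $13,700 = $87,110.
Year 1: DB = ⌊$100,810 × 150%/6⌋ = $25,202; SL = ⌊$87,110/6⌋ = $14,518 → take DB $25,202. Book value $75,608.
Year 2: DB = ⌊$75,608 × 150%/6⌋ = $18,902; SL = ⌊$61,908/5⌋ = $12,381 → take DB $18,902. Book value $56,706.

$56,706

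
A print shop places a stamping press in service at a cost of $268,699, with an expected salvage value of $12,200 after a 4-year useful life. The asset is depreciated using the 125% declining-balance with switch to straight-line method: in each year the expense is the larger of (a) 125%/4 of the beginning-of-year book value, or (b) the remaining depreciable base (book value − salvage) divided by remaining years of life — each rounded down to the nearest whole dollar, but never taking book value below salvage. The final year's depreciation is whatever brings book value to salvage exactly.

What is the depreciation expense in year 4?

$57,402

Depreciable base = $268,699 − $12,200 = $256,499.
Year 1: DB = ⌊$268,699 × 125%/4⌋ = $83,968; SL = ⌊$256,499/4⌋ = $64,124 → take DB $83,968. Book value $184,731.
Year 2: DB = ⌊$184,731 × 125%/4⌋ = $57,728; SL = ⌊$172,531/3⌋ = $57,510 → take DB $57,728. Book value $127,003.
Year 3: DB = ⌊$127,003 × 125%/4⌋ = $39,688; SL = ⌊$114,803/2⌋ = $57,401 → take SL $57,401. Book value $69,602.
Year 4 (final): $69,602 − $12,200 = $57,402. Book value $12,200.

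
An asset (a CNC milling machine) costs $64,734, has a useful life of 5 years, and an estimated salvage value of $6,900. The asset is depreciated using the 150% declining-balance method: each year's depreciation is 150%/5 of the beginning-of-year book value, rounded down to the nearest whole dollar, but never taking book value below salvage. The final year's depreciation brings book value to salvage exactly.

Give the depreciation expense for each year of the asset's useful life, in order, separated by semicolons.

Depreciable base = $64,734 − $6,900 = $57,834.
Year 1: ⌊$64,734 × 150%/5⌋ = $19,420. Book value $45,314.
Year 2: ⌊$45,314 × 150%/5⌋ = $13,594. Book value $31,720.
Year 3: ⌊$31,720 × 150%/5⌋ = $9,516. Book value $22,204.
Year 4: ⌊$22,204 × 150%/5⌋ = $6,661. Book value $15,543.
Year 5 (final): $15,543 − $6,900 = $8,643. Book value $6,900.

$19,420; $13,594; $9,516; $6,661; $8,643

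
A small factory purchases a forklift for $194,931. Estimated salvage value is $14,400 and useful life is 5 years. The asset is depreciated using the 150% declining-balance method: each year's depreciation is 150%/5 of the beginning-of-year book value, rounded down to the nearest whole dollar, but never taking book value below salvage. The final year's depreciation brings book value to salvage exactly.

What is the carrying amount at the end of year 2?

$95,517

Depreciable base = $194,931 − $14,400 = $180,531.
Year 1: ⌊$194,931 × 150%/5⌋ = $58,479. Book value $136,452.
Year 2: ⌊$136,452 × 150%/5⌋ = $40,935. Book value $95,517.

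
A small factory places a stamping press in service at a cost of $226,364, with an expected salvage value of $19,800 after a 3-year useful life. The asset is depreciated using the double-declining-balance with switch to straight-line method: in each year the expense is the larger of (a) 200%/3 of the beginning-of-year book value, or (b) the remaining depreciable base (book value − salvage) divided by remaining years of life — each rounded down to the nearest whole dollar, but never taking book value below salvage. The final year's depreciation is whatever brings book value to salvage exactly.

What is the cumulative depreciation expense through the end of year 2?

Depreciable base = $226,364 − $19,800 = $206,564.
Year 1: DB = ⌊$226,364 × 200%/3⌋ = $150,909; SL = ⌊$206,564/3⌋ = $68,854 → take DB $150,909. Book value $75,455.
Year 2: DB = ⌊$75,455 × 200%/3⌋ = $50,303; SL = ⌊$55,655/2⌋ = $27,827 → take DB $50,303. Book value $25,152.
Accumulated through year 2 = $226,364 − $25,152 = $201,212.

$201,212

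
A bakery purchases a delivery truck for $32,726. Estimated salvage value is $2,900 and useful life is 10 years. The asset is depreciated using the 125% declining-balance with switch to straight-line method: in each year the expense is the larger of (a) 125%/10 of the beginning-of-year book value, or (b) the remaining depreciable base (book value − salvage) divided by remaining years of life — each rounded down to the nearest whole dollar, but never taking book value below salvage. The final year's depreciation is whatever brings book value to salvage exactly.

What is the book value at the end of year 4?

$19,185

Depreciable base = $32,726 − $2,900 = $29,826.
Year 1: DB = ⌊$32,726 × 125%/10⌋ = $4,090; SL = ⌊$29,826/10⌋ = $2,982 → take DB $4,090. Book value $28,636.
Year 2: DB = ⌊$28,636 × 125%/10⌋ = $3,579; SL = ⌊$25,736/9⌋ = $2,859 → take DB $3,579. Book value $25,057.
Year 3: DB = ⌊$25,057 × 125%/10⌋ = $3,132; SL = ⌊$22,157/8⌋ = $2,769 → take DB $3,132. Book value $21,925.
Year 4: DB = ⌊$21,925 × 125%/10⌋ = $2,740; SL = ⌊$19,025/7⌋ = $2,717 → take DB $2,740. Book value $19,185.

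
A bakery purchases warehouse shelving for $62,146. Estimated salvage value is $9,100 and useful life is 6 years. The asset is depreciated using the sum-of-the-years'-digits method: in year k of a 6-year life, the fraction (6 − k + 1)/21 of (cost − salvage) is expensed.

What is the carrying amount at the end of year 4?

Depreciable base = $62,146 − $9,100 = $53,046.
Sum of the years' digits = 6+5+4+3+2+1 = 21.
Year 1: $53,046 × 6/21 = $15,156. Book value $46,990.
Year 2: $53,046 × 5/21 = $12,630. Book value $34,360.
Year 3: $53,046 × 4/21 = $10,104. Book value $24,256.
Year 4: $53,046 × 3/21 = $7,578. Book value $16,678.

$16,678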